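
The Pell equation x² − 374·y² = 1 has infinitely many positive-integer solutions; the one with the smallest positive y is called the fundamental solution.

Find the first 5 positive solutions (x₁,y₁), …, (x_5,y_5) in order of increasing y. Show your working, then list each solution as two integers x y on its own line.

3365 174
22646449 1171020
152410598405 7880964426
1025723304619201 53038889415960
6903117687676624325 356951717888446374

√374 = [19; 2,1,18,1,2,38, …], period ℓ=6 (even) → k=5
k=0  a_k=19  p_k/q_k = 19/1
k=1  a_k=2  p_k/q_k = 39/2
…
k=3  a_k=18  p_k/q_k = 1083/56
k=4  a_k=1  p_k/q_k = 1141/59
k=5  a_k=2  p_k/q_k = 3365/174
fundamental: x₁=3365, y₁=174  (since 11323225 − 374·30276 = 1)
(3365+174√374)^2 = 22646449 + 1171020√374
(3365+174√374)^3 = 152410598405 + 7880964426√374
(3365+174√374)^4 = 1025723304619201 + 53038889415960√374
(3365+174√374)^5 = 6903117687676624325 + 356951717888446374√374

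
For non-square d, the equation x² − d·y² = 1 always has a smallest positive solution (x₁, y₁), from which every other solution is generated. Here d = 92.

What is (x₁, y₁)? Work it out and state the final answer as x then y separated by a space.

1151 120

d=92: √d = [9; 1,1,2,4,2,1,1,18] (ℓ=8, even), read p_7/q_7
k=0  a_k=9  p_k/q_k = 9/1
k=1  a_k=1  p_k/q_k = 10/1
k=2  a_k=1  p_k/q_k = 19/2
…
k=4  a_k=4  p_k/q_k = 211/22
…
k=6  a_k=1  p_k/q_k = 681/71
k=7  a_k=1  p_k/q_k = 1151/120
→ (1151, 120).  Check: 1151²=1324801, 92·120²=1324800, difference 1.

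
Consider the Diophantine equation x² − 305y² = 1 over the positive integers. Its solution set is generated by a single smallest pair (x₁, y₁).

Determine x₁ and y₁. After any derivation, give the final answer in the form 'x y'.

489 28

d=305: √d = [17; 2,6,2,34] (ℓ=4, even), read p_3/q_3
a_0=17:  p_0=17·1+0=17,  q_0=17·0+1=1
a_1=2:  p_1=2·17+1=35,  q_1=2·1+0=2
a_2=6:  p_2=6·35+17=227,  q_2=6·2+1=13
a_3=2:  p_3=2·227+35=489,  q_3=2·13+2=28
(x₁, y₁) = (489, 28);  489² − 305·28² = 1 ✓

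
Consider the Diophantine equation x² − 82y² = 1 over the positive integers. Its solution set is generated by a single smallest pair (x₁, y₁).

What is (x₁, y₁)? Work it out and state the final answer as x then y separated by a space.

163 18

√82 → a₀=9, period (18); ℓ=1 odd so k=1
a_0=9:  p_0=9·1+0=9,  q_0=9·0+1=1
a_1=18:  p_1=18·9+1=163,  q_1=18·1+0=18
(x₁, y₁) = (163, 18);  163² − 82·18² = 1 ✓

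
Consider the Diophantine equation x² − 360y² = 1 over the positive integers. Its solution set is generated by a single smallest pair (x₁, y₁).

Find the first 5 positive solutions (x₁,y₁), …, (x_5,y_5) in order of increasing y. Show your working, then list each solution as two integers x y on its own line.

19 1
721 38
27379 1443
1039681 54796
39480499 2080805

√360 → a₀=18, period (1,36); ℓ=2 even so k=1
k=0  a_k=18  p_k/q_k = 18/1
k=1  a_k=1  p_k/q_k = 19/1
(x₁, y₁) = (19, 1);  19² − 360·1² = 1 ✓
(19+1√360)^2 = 721 + 38√360
(19+1√360)^3 = 27379 + 1443√360
(19+1√360)^4 = 1039681 + 54796√360
(19+1√360)^5 = 39480499 + 2080805√360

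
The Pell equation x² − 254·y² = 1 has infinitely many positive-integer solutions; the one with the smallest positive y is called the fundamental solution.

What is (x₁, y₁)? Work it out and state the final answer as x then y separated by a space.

255 16

√254 → a₀=15, period (1,14,1,30); ℓ=4 even so k=3
i=0: a=15 ⇒ p=15, q=1
…
i=2: a=14 ⇒ p=239, q=15
i=3: a=1 ⇒ p=255, q=16
fundamental: x₁=255, y₁=16  (since 65025 − 254·256 = 1)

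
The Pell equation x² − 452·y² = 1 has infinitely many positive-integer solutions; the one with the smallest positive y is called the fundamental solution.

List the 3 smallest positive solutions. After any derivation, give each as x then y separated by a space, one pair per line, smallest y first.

1204353 56648
2900932297217 136448377488
6987493029899166849 328664025545553880

[21; 3,1,5,3,10,3,5,1,3,42] for √452; ℓ=10 ⇒ convergent index 9
i=0: a=21 ⇒ p=21, q=1
i=1: a=3 ⇒ p=64, q=3
i=2: a=1 ⇒ p=85, q=4
i=3: a=5 ⇒ p=489, q=23
i=4: a=3 ⇒ p=1552, q=73
…
i=6: a=3 ⇒ p=49579, q=2332
i=7: a=5 ⇒ p=263904, q=12413
i=8: a=1 ⇒ p=313483, q=14745
i=9: a=3 ⇒ p=1204353, q=56648
fundamental: x₁=1204353, y₁=56648  (since 1450466148609 − 452·3208995904 = 1)
(1204353+56648√452)^2 = 2900932297217 + 136448377488√452
(1204353+56648√452)^3 = 6987493029899166849 + 328664025545553880√452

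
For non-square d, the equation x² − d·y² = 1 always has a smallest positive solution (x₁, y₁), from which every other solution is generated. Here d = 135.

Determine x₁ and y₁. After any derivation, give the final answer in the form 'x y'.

244 21

d=135: √d = [11; 1,1,1,1,1,1,1,22] (ℓ=8, even), read p_7/q_7
k=0  a_k=11  p_k/q_k = 11/1
…
k=2  a_k=1  p_k/q_k = 23/2
k=3  a_k=1  p_k/q_k = 35/3
k=4  a_k=1  p_k/q_k = 58/5
k=5  a_k=1  p_k/q_k = 93/8
k=6  a_k=1  p_k/q_k = 151/13
k=7  a_k=1  p_k/q_k = 244/21
(x₁, y₁) = (244, 21);  244² − 135·21² = 1 ✓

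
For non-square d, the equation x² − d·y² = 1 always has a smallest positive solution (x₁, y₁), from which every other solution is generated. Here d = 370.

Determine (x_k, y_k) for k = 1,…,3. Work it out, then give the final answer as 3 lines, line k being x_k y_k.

213859 11118
91471343761 4755368724
39123940210553539 2033956799880714

[19; 4,4,38] for √370; ℓ=3 ⇒ convergent index 5
step 0: (19, 1)  from 19·(1,0) + (0,1)
step 1: (77, 4)  from 4·(19,1) + (1,0)
step 2: (327, 17)  from 4·(77,4) + (19,1)
step 3: (12503, 650)  from 38·(327,17) + (77,4)
step 4: (50339, 2617)  from 4·(12503,650) + (327,17)
step 5: (213859, 11118)  from 4·(50339,2617) + (12503,650)
(x₁, y₁) = (213859, 11118);  213859² − 370·11118² = 1 ✓
(x_2, y_2) = (213859·213859 + 370·11118·11118, 213859·11118 + 11118·213859) = (91471343761, 4755368724)
(x_3, y_3) = (213859·91471343761 + 370·11118·4755368724, 213859·4755368724 + 11118·91471343761) = (39123940210553539, 2033956799880714)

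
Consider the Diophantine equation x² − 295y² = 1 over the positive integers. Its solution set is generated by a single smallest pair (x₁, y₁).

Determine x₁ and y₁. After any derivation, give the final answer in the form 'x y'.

2024999 117900

[17; 5,1,2,3,2,6,2,3,2,1,5,34] for √295; ℓ=12 ⇒ convergent index 11
k=0  a_k=17  p_k/q_k = 17/1
…
k=3  a_k=2  p_k/q_k = 292/17
…
k=5  a_k=2  p_k/q_k = 2250/131
…
k=8  a_k=3  p_k/q_k = 108103/6294
k=9  a_k=2  p_k/q_k = 247414/14405
k=10  a_k=1  p_k/q_k = 355517/20699
k=11  a_k=5  p_k/q_k = 2024999/117900
fundamental: x₁=2024999, y₁=117900  (since 4100620950001 − 295·13900410000 = 1)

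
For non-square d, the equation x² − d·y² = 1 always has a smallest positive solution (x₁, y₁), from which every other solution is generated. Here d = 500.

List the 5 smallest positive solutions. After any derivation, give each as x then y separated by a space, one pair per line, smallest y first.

930249 41602
1730726404001 77400437796
3220013013190122249 144003359718540806
5990827771012465337616001 267917962749548332043592
11145923086309929722690704506249 498460833859465169310720288010

d=500: √d = [22; 2,1,3,2,1,…,1,2,44] (ℓ=14, even), read p_13/q_13
a_0=22:  p_0=22·1+0=22,  q_0=22·0+1=1
a_1=2:  p_1=2·22+1=45,  q_1=2·1+0=2
…
a_3=3:  p_3=3·67+45=246,  q_3=3·3+2=11
a_4=2:  p_4=2·246+67=559,  q_4=2·11+3=25
…
a_7=10:  p_7=10·1364+805=14445,  q_7=10·61+36=646
…
a_9=1:  p_9=1·15809+14445=30254,  q_9=1·707+646=1353
a_10=2:  p_10=2·30254+15809=76317,  q_10=2·1353+707=3413
a_11=3:  p_11=3·76317+30254=259205,  q_11=3·3413+1353=11592
a_12=1:  p_12=1·259205+76317=335522,  q_12=1·11592+3413=15005
a_13=2:  p_13=2·335522+259205=930249,  q_13=2·15005+11592=41602
fundamental: x₁=930249, y₁=41602  (since 865363202001 − 500·1730726404 = 1)
(930249+41602√500)^2 = 1730726404001 + 77400437796√500
(930249+41602√500)^3 = 3220013013190122249 + 144003359718540806√500
(930249+41602√500)^4 = 5990827771012465337616001 + 267917962749548332043592√500
(930249+41602√500)^5 = 11145923086309929722690704506249 + 498460833859465169310720288010√500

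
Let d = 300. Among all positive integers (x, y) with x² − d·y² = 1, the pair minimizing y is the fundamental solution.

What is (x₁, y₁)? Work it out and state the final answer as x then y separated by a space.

d=300: √d = [17; 3,8,3,34] (ℓ=4, even), read p_3/q_3
i=0: a=17 ⇒ p=17, q=1
i=1: a=3 ⇒ p=52, q=3
i=2: a=8 ⇒ p=433, q=25
i=3: a=3 ⇒ p=1351, q=78
fundamental: x₁=1351, y₁=78  (since 1825201 − 300·6084 = 1)

1351 78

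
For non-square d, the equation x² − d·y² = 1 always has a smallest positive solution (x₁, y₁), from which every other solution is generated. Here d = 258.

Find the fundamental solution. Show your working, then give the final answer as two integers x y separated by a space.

257 16

√258 = [16; 16,32, …], period ℓ=2 (even) → k=1
a_0=16:  p_0=16·1+0=16,  q_0=16·0+1=1
a_1=16:  p_1=16·16+1=257,  q_1=16·1+0=16
fundamental: x₁=257, y₁=16  (since 66049 − 258·256 = 1)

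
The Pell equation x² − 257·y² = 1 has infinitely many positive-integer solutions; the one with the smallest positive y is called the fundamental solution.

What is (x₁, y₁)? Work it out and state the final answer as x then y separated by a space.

d=257: √d = [16; 32] (ℓ=1, odd), read p_1/q_1
a_0=16:  p_0=16·1+0=16,  q_0=16·0+1=1
a_1=32:  p_1=32·16+1=513,  q_1=32·1+0=32
→ (513, 32).  Check: 513²=263169, 257·32²=263168, difference 1.

513 32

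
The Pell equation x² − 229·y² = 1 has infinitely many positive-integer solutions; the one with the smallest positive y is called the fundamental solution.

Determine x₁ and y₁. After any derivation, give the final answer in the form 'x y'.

5848201 386460

d=229: √d = [15; 7,1,1,7,30] (ℓ=5, odd), read p_9/q_9
i=0: a=15 ⇒ p=15, q=1
i=1: a=7 ⇒ p=106, q=7
i=2: a=1 ⇒ p=121, q=8
i=3: a=1 ⇒ p=227, q=15
i=4: a=7 ⇒ p=1710, q=113
…
i=7: a=1 ⇒ p=413926, q=27353
i=8: a=1 ⇒ p=776325, q=51301
i=9: a=7 ⇒ p=5848201, q=386460
fundamental: x₁=5848201, y₁=386460  (since 34201454936401 − 229·149351331600 = 1)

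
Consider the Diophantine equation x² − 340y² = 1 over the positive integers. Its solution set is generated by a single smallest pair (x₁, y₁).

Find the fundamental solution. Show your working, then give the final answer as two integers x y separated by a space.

√340 → a₀=18, period (2,3,1,1,1,…,3,2,36); ℓ=14 even so k=13
k=0  a_k=18  p_k/q_k = 18/1
…
k=2  a_k=3  p_k/q_k = 129/7
…
k=4  a_k=1  p_k/q_k = 295/16
k=5  a_k=1  p_k/q_k = 461/25
k=6  a_k=1  p_k/q_k = 756/41
k=7  a_k=8  p_k/q_k = 6509/353
k=8  a_k=1  p_k/q_k = 7265/394
…
k=11  a_k=1  p_k/q_k = 34813/1888
k=12  a_k=3  p_k/q_k = 125478/6805
k=13  a_k=2  p_k/q_k = 285769/15498
fundamental: x₁=285769, y₁=15498  (since 81663921361 − 340·240188004 = 1)

285769 15498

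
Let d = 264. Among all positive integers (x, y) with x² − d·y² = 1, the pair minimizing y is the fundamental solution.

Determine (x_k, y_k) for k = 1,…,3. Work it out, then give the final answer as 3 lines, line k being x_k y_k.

65 4
8449 520
1098305 67596

[16; 4,32] for √264; ℓ=2 ⇒ convergent index 1
i=0: a=16 ⇒ p=16, q=1
i=1: a=4 ⇒ p=65, q=4
fundamental: x₁=65, y₁=4  (since 4225 − 264·16 = 1)
(65+4√264)^2 = 8449 + 520√264
(65+4√264)^3 = 1098305 + 67596√264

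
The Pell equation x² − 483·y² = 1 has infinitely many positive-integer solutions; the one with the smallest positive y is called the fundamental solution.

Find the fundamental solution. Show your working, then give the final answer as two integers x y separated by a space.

√483 = [21; 1,42, …], period ℓ=2 (even) → k=1
a_0=21:  p_0=21·1+0=21,  q_0=21·0+1=1
a_1=1:  p_1=1·21+1=22,  q_1=1·1+0=1
→ (22, 1).  Check: 22²=484, 483·1²=483, difference 1.

22 1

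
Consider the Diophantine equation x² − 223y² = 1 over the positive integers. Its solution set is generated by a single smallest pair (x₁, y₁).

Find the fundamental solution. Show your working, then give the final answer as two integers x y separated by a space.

224 15

√223 = [14; 1,13,1,28, …], period ℓ=4 (even) → k=3
step 0: (14, 1)  from 14·(1,0) + (0,1)
…
step 2: (209, 14)  from 13·(15,1) + (14,1)
step 3: (224, 15)  from 1·(209,14) + (15,1)
fundamental: x₁=224, y₁=15  (since 50176 − 223·225 = 1)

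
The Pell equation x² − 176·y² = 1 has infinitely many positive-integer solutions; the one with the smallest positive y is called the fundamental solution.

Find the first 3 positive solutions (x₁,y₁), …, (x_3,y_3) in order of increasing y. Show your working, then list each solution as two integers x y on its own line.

√176 = [13; 3,1,3,26, …], period ℓ=4 (even) → k=3
step 0: (13, 1)  from 13·(1,0) + (0,1)
…
step 2: (53, 4)  from 1·(40,3) + (13,1)
step 3: (199, 15)  from 3·(53,4) + (40,3)
(x₁, y₁) = (199, 15);  199² − 176·15² = 1 ✓
n=2: (199,15)∘(199,15) = (199·199+176·15·15, 199·15+15·199) = (79201,5970)
n=3: (79201,5970)∘(199,15) = (199·79201+176·15·5970, 199·5970+15·79201) = (31521799,2376045)

199 15
79201 5970
31521799 2376045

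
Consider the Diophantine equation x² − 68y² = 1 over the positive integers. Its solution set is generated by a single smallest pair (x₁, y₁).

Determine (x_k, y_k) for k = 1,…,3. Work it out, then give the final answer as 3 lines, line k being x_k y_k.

33 4
2177 264
143649 17420

[8; 4,16] for √68; ℓ=2 ⇒ convergent index 1
k=0  a_k=8  p_k/q_k = 8/1
k=1  a_k=4  p_k/q_k = 33/4
(x₁, y₁) = (33, 4);  33² − 68·4² = 1 ✓
k=2:  x_2 = 33·33+68·4·4 = 2177,  y_2 = 33·4+4·33 = 264
k=3:  x_3 = 33·2177+68·4·264 = 143649,  y_3 = 33·264+4·2177 = 17420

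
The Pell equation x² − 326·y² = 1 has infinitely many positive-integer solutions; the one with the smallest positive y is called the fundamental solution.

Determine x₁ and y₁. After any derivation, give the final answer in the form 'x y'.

325 18

d=326: √d = [18; 18,36] (ℓ=2, even), read p_1/q_1
a_0=18:  p_0=18·1+0=18,  q_0=18·0+1=1
a_1=18:  p_1=18·18+1=325,  q_1=18·1+0=18
(x₁, y₁) = (325, 18);  325² − 326·18² = 1 ✓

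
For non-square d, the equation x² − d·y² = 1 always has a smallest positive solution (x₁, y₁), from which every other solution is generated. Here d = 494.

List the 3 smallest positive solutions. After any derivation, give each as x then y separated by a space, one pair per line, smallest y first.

73035 3286
10668222449 479986020
1558307253052395 70111557938114

d=494: √d = [22; 4,2,2,1,2,1,2,2,4,44] (ℓ=10, even), read p_9/q_9
k=0  a_k=22  p_k/q_k = 22/1
k=1  a_k=4  p_k/q_k = 89/4
…
k=6  a_k=1  p_k/q_k = 2556/115
…
k=8  a_k=2  p_k/q_k = 16514/743
k=9  a_k=4  p_k/q_k = 73035/3286
(x₁, y₁) = (73035, 3286);  73035² − 494·3286² = 1 ✓
(x_2, y_2) = (73035·73035 + 494·3286·3286, 73035·3286 + 3286·73035) = (10668222449, 479986020)
(x_3, y_3) = (73035·10668222449 + 494·3286·479986020, 73035·479986020 + 3286·10668222449) = (1558307253052395, 70111557938114)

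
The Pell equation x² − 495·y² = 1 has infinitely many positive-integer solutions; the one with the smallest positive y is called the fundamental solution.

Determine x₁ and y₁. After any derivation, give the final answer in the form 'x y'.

89 4

d=495: √d = [22; 4,44] (ℓ=2, even), read p_1/q_1
i=0: a=22 ⇒ p=22, q=1
i=1: a=4 ⇒ p=89, q=4
fundamental: x₁=89, y₁=4  (since 7921 − 495·16 = 1)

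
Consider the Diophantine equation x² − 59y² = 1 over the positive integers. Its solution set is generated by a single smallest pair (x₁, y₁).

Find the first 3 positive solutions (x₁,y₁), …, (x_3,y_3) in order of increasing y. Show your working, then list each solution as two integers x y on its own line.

d=59: √d = [7; 1,2,7,2,1,14] (ℓ=6, even), read p_5/q_5
a_0=7:  p_0=7·1+0=7,  q_0=7·0+1=1
…
a_3=7:  p_3=7·23+8=169,  q_3=7·3+1=22
a_4=2:  p_4=2·169+23=361,  q_4=2·22+3=47
a_5=1:  p_5=1·361+169=530,  q_5=1·47+22=69
(x₁, y₁) = (530, 69);  530² − 59·69² = 1 ✓
(530+69√59)^2 = 561799 + 73140√59
(530+69√59)^3 = 595506410 + 77528331√59

530 69
561799 73140
595506410 77528331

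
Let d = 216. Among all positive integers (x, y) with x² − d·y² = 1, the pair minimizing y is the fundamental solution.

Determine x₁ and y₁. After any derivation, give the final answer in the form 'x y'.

[14; 1,2,3,2,1,28] for √216; ℓ=6 ⇒ convergent index 5
step 0: (14, 1)  from 14·(1,0) + (0,1)
step 1: (15, 1)  from 1·(14,1) + (1,0)
step 2: (44, 3)  from 2·(15,1) + (14,1)
step 3: (147, 10)  from 3·(44,3) + (15,1)
step 4: (338, 23)  from 2·(147,10) + (44,3)
step 5: (485, 33)  from 1·(338,23) + (147,10)
(x₁, y₁) = (485, 33);  485² − 216·33² = 1 ✓

485 33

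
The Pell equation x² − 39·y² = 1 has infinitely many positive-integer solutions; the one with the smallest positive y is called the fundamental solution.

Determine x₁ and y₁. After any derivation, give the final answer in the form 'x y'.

√39 → a₀=6, period (4,12); ℓ=2 even so k=1
a_0=6:  p_0=6·1+0=6,  q_0=6·0+1=1
a_1=4:  p_1=4·6+1=25,  q_1=4·1+0=4
fundamental: x₁=25, y₁=4  (since 625 − 39·16 = 1)

25 4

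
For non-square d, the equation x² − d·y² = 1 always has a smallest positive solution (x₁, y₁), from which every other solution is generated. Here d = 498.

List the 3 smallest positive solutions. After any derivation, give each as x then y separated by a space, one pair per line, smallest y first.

179777 8056
64639539457 2896567024
23241404969742401 1041472259739240

[22; 3,6,22,6,3,44] for √498; ℓ=6 ⇒ convergent index 5
k=0  a_k=22  p_k/q_k = 22/1
k=1  a_k=3  p_k/q_k = 67/3
…
k=3  a_k=22  p_k/q_k = 9395/421
k=4  a_k=6  p_k/q_k = 56794/2545
k=5  a_k=3  p_k/q_k = 179777/8056
→ (179777, 8056).  Check: 179777²=32319769729, 498·8056²=32319769728, difference 1.
(179777+8056√498)^2 = 64639539457 + 2896567024√498
(179777+8056√498)^3 = 23241404969742401 + 1041472259739240√498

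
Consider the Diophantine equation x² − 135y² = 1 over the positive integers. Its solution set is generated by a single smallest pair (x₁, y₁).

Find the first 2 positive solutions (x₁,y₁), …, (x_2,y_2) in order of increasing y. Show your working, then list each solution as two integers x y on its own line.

244 21
119071 10248

√135 → a₀=11, period (1,1,1,1,1,1,1,22); ℓ=8 even so k=7
a_0=11:  p_0=11·1+0=11,  q_0=11·0+1=1
…
a_5=1:  p_5=1·58+35=93,  q_5=1·5+3=8
a_6=1:  p_6=1·93+58=151,  q_6=1·8+5=13
a_7=1:  p_7=1·151+93=244,  q_7=1·13+8=21
→ (244, 21).  Check: 244²=59536, 135·21²=59535, difference 1.
(x_2, y_2) = (244·244 + 135·21·21, 244·21 + 21·244) = (119071, 10248)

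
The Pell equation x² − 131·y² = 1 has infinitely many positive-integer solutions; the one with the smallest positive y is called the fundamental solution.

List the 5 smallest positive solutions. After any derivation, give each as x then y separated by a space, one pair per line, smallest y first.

[11; 2,4,11,4,2,22] for √131; ℓ=6 ⇒ convergent index 5
a_0=11:  p_0=11·1+0=11,  q_0=11·0+1=1
…
a_4=4:  p_4=4·1156+103=4727,  q_4=4·101+9=413
a_5=2:  p_5=2·4727+1156=10610,  q_5=2·413+101=927
fundamental: x₁=10610, y₁=927  (since 112572100 − 131·859329 = 1)
n=2: (10610,927)∘(10610,927) = (10610·10610+131·927·927, 10610·927+927·10610) = (225144199,19670940)
n=3: (225144199,19670940)∘(10610,927) = (10610·225144199+131·927·19670940, 10610·19670940+927·225144199) = (4777559892170,417417345873)
n=4: (4777559892170,417417345873)∘(10610,927) = (10610·4777559892170+131·927·417417345873, 10610·417417345873+927·4777559892170) = (101379820686703201,8857596059754120)
n=5: (101379820686703201,8857596059754120)∘(10610,927) = (10610·101379820686703201+131·927·8857596059754120, 10610·8857596059754120+927·101379820686703201) = (2151279790194282033050,187958187970565080527)

10610 927
225144199 19670940
4777559892170 417417345873
101379820686703201 8857596059754120
2151279790194282033050 187958187970565080527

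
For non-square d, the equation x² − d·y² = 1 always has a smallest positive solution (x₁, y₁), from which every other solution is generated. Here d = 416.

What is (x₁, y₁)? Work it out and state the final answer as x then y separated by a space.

5201 255

[20; 2,1,1,9,1,1,2,40] for √416; ℓ=8 ⇒ convergent index 7
k=0  a_k=20  p_k/q_k = 20/1
k=1  a_k=2  p_k/q_k = 41/2
…
k=3  a_k=1  p_k/q_k = 102/5
…
k=5  a_k=1  p_k/q_k = 1081/53
k=6  a_k=1  p_k/q_k = 2060/101
k=7  a_k=2  p_k/q_k = 5201/255
(x₁, y₁) = (5201, 255);  5201² − 416·255² = 1 ✓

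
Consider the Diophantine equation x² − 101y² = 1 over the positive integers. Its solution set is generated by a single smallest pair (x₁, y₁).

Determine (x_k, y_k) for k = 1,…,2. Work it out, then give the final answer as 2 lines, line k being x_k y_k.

201 20
80801 8040

[10; 20] for √101; ℓ=1 ⇒ convergent index 1
i=0: a=10 ⇒ p=10, q=1
i=1: a=20 ⇒ p=201, q=20
fundamental: x₁=201, y₁=20  (since 40401 − 101·400 = 1)
(x_2, y_2) = (201·201 + 101·20·20, 201·20 + 20·201) = (80801, 8040)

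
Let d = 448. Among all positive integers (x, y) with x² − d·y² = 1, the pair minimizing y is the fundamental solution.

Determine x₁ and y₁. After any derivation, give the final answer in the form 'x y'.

127 6

d=448: √d = [21; 6,42] (ℓ=2, even), read p_1/q_1
step 0: (21, 1)  from 21·(1,0) + (0,1)
step 1: (127, 6)  from 6·(21,1) + (1,0)
(x₁, y₁) = (127, 6);  127² − 448·6² = 1 ✓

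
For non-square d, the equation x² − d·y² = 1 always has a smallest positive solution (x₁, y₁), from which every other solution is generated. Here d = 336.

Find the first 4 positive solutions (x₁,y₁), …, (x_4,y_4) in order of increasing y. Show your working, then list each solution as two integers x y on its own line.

55 3
6049 330
665335 36297
73180801 3992340

√336 → a₀=18, period (3,36); ℓ=2 even so k=1
a_0=18:  p_0=18·1+0=18,  q_0=18·0+1=1
a_1=3:  p_1=3·18+1=55,  q_1=3·1+0=3
→ (55, 3).  Check: 55²=3025, 336·3²=3024, difference 1.
k=2:  x_2 = 55·55+336·3·3 = 6049,  y_2 = 55·3+3·55 = 330
k=3:  x_3 = 55·6049+336·3·330 = 665335,  y_3 = 55·330+3·6049 = 36297
k=4:  x_4 = 55·665335+336·3·36297 = 73180801,  y_4 = 55·36297+3·665335 = 3992340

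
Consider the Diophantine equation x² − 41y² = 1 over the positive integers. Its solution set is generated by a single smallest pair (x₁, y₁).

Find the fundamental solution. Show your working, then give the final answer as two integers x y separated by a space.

√41 → a₀=6, period (2,2,12); ℓ=3 odd so k=5
i=0: a=6 ⇒ p=6, q=1
i=1: a=2 ⇒ p=13, q=2
i=2: a=2 ⇒ p=32, q=5
…
i=4: a=2 ⇒ p=826, q=129
i=5: a=2 ⇒ p=2049, q=320
→ (2049, 320).  Check: 2049²=4198401, 41·320²=4198400, difference 1.

2049 320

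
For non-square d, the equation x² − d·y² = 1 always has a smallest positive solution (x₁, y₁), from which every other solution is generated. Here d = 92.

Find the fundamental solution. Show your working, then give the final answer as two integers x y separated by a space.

1151 120

√92 = [9; 1,1,2,4,2,1,1,18, …], period ℓ=8 (even) → k=7
a_0=9:  p_0=9·1+0=9,  q_0=9·0+1=1
a_1=1:  p_1=1·9+1=10,  q_1=1·1+0=1
…
a_4=4:  p_4=4·48+19=211,  q_4=4·5+2=22
a_5=2:  p_5=2·211+48=470,  q_5=2·22+5=49
a_6=1:  p_6=1·470+211=681,  q_6=1·49+22=71
a_7=1:  p_7=1·681+470=1151,  q_7=1·71+49=120
(x₁, y₁) = (1151, 120);  1151² − 92·120² = 1 ✓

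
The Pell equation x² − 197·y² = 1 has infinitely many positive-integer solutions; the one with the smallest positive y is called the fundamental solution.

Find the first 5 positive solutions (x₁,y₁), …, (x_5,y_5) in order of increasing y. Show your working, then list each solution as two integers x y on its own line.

√197 = [14; 28, …], period ℓ=1 (odd) → k=1
i=0: a=14 ⇒ p=14, q=1
i=1: a=28 ⇒ p=393, q=28
→ (393, 28).  Check: 393²=154449, 197·28²=154448, difference 1.
(x_2, y_2) = (393·393 + 197·28·28, 393·28 + 28·393) = (308897, 22008)
(x_3, y_3) = (393·308897 + 197·28·22008, 393·22008 + 28·308897) = (242792649, 17298260)
(x_4, y_4) = (393·242792649 + 197·28·17298260, 393·17298260 + 28·242792649) = (190834713217, 13596410352)
(x_5, y_5) = (393·190834713217 + 197·28·13596410352, 393·13596410352 + 28·190834713217) = (149995841795913, 10686761238412)

393 28
308897 22008
242792649 17298260
190834713217 13596410352
149995841795913 10686761238412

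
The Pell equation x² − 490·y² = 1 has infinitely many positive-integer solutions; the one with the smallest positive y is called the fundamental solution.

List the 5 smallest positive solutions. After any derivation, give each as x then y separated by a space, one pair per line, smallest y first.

[22; 7,2,1,4,4,4,1,2,7,44] for √490; ℓ=10 ⇒ convergent index 9
step 0: (22, 1)  from 22·(1,0) + (0,1)
…
step 4: (2280, 103)  from 4·(487,22) + (332,15)
step 5: (9607, 434)  from 4·(2280,103) + (487,22)
…
step 7: (50315, 2273)  from 1·(40708,1839) + (9607,434)
step 8: (141338, 6385)  from 2·(50315,2273) + (40708,1839)
step 9: (1039681, 46968)  from 7·(141338,6385) + (50315,2273)
(x₁, y₁) = (1039681, 46968);  1039681² − 490·46968² = 1 ✓
(1039681+46968√490)^2 = 2161873163521 + 97663474416√490
(1039681+46968√490)^3 = 4495316905044313921 + 203077717488555624√490
(1039681+46968√490)^4 = 9347391150304592810234881 + 422272088792340335957472√490
(1039681+46968√490)^5 = 19436609957075163398170578312001 + 878056535095215307939712337240√490

1039681 46968
2161873163521 97663474416
4495316905044313921 203077717488555624
9347391150304592810234881 422272088792340335957472
19436609957075163398170578312001 878056535095215307939712337240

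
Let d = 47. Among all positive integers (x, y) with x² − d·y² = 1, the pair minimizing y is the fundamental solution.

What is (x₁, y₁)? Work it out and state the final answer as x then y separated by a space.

d=47: √d = [6; 1,5,1,12] (ℓ=4, even), read p_3/q_3
a_0=6:  p_0=6·1+0=6,  q_0=6·0+1=1
a_1=1:  p_1=1·6+1=7,  q_1=1·1+0=1
a_2=5:  p_2=5·7+6=41,  q_2=5·1+1=6
a_3=1:  p_3=1·41+7=48,  q_3=1·6+1=7
(x₁, y₁) = (48, 7);  48² − 47·7² = 1 ✓

48 7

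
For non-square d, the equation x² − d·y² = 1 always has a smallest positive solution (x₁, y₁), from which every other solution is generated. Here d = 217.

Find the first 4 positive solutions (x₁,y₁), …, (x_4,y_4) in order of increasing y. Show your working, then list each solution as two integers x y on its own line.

3844063 260952
29553640695937 2006231855952
227212113429087499999 15424163293772565000
1746835356769087211376615937 118582910847096488831334048

d=217: √d = [14; 1,2,1,2,1,…,2,1,28] (ℓ=16, even), read p_15/q_15
step 0: (14, 1)  from 14·(1,0) + (0,1)
…
step 6: (383, 26)  from 1·(221,15) + (162,11)
…
step 9: (139163, 9447)  from 9·(15055,1022) + (3668,249)
…
step 13: (1034361, 70217)  from 1·(740980,50301) + (293381,19916)
step 14: (2809702, 190735)  from 2·(1034361,70217) + (740980,50301)
step 15: (3844063, 260952)  from 1·(2809702,190735) + (1034361,70217)
→ (3844063, 260952).  Check: 3844063²=14776820347969, 217·260952²=14776820347968, difference 1.
k=2:  x_2 = 3844063·3844063+217·260952·260952 = 29553640695937,  y_2 = 3844063·260952+260952·3844063 = 2006231855952
k=3:  x_3 = 3844063·29553640695937+217·260952·2006231855952 = 227212113429087499999,  y_3 = 3844063·2006231855952+260952·29553640695937 = 15424163293772565000
k=4:  x_4 = 3844063·227212113429087499999+217·260952·15424163293772565000 = 1746835356769087211376615937,  y_4 = 3844063·15424163293772565000+260952·227212113429087499999 = 118582910847096488831334048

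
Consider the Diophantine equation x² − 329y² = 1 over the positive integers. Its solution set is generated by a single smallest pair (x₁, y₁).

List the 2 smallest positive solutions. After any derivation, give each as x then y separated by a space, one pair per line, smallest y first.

√329 = [18; 7,4,2,1,1,4,1,1,2,4,7,36, …], period ℓ=12 (even) → k=11
k=0  a_k=18  p_k/q_k = 18/1
…
k=2  a_k=4  p_k/q_k = 526/29
…
k=5  a_k=1  p_k/q_k = 2884/159
…
k=7  a_k=1  p_k/q_k = 16125/889
…
k=9  a_k=2  p_k/q_k = 74857/4127
k=10  a_k=4  p_k/q_k = 328794/18127
k=11  a_k=7  p_k/q_k = 2376415/131016
fundamental: x₁=2376415, y₁=131016  (since 5647348252225 − 329·17165192256 = 1)
n=2: (2376415,131016)∘(2376415,131016) = (2376415·2376415+329·131016·131016, 2376415·131016+131016·2376415) = (11294696504449,622696775280)

2376415 131016
11294696504449 622696775280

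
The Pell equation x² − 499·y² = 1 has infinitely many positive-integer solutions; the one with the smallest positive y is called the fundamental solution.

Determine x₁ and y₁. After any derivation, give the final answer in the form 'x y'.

4490 201

√499 → a₀=22, period (2,1,21,1,2,44); ℓ=6 even so k=5
k=0  a_k=22  p_k/q_k = 22/1
k=1  a_k=2  p_k/q_k = 45/2
…
k=3  a_k=21  p_k/q_k = 1452/65
k=4  a_k=1  p_k/q_k = 1519/68
k=5  a_k=2  p_k/q_k = 4490/201
(x₁, y₁) = (4490, 201);  4490² − 499·201² = 1 ✓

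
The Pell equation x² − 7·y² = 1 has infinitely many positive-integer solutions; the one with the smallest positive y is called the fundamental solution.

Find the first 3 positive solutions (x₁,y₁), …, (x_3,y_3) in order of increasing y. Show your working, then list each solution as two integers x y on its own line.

8 3
127 48
2024 765

[2; 1,1,1,4] for √7; ℓ=4 ⇒ convergent index 3
a_0=2:  p_0=2·1+0=2,  q_0=2·0+1=1
a_1=1:  p_1=1·2+1=3,  q_1=1·1+0=1
a_2=1:  p_2=1·3+2=5,  q_2=1·1+1=2
a_3=1:  p_3=1·5+3=8,  q_3=1·2+1=3
(x₁, y₁) = (8, 3);  8² − 7·3² = 1 ✓
k=2:  x_2 = 8·8+7·3·3 = 127,  y_2 = 8·3+3·8 = 48
k=3:  x_3 = 8·127+7·3·48 = 2024,  y_3 = 8·48+3·127 = 765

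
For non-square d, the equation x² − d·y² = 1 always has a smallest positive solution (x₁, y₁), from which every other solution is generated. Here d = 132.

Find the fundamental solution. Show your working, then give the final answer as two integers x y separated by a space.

23 2

√132 = [11; 2,22, …], period ℓ=2 (even) → k=1
i=0: a=11 ⇒ p=11, q=1
i=1: a=2 ⇒ p=23, q=2
fundamental: x₁=23, y₁=2  (since 529 − 132·4 = 1)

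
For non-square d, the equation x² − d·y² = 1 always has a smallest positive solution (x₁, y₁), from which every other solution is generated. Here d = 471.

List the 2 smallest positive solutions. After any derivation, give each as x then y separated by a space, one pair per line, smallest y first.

7838695 361188
122890278606049 5662485139320

√471 → a₀=21, period (1,2,2,1,3,…,2,1,42); ℓ=14 even so k=13
i=0: a=21 ⇒ p=21, q=1
i=1: a=1 ⇒ p=22, q=1
i=2: a=2 ⇒ p=65, q=3
i=3: a=2 ⇒ p=152, q=7
i=4: a=1 ⇒ p=217, q=10
…
i=7: a=14 ⇒ p=48809, q=2249
i=8: a=4 ⇒ p=198665, q=9154
i=9: a=3 ⇒ p=644804, q=29711
…
i=12: a=2 ⇒ p=5506953, q=253747
i=13: a=1 ⇒ p=7838695, q=361188
(x₁, y₁) = (7838695, 361188);  7838695² − 471·361188² = 1 ✓
k=2:  x_2 = 7838695·7838695+471·361188·361188 = 122890278606049,  y_2 = 7838695·361188+361188·7838695 = 5662485139320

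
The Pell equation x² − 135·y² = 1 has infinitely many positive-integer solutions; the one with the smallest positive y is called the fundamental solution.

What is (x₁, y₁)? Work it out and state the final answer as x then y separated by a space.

244 21

√135 → a₀=11, period (1,1,1,1,1,1,1,22); ℓ=8 even so k=7
i=0: a=11 ⇒ p=11, q=1
i=1: a=1 ⇒ p=12, q=1
i=2: a=1 ⇒ p=23, q=2
i=3: a=1 ⇒ p=35, q=3
i=4: a=1 ⇒ p=58, q=5
…
i=6: a=1 ⇒ p=151, q=13
i=7: a=1 ⇒ p=244, q=21
→ (244, 21).  Check: 244²=59536, 135·21²=59535, difference 1.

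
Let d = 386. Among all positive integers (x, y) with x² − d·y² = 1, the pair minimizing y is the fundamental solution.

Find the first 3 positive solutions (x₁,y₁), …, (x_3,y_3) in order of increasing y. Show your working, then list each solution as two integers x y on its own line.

111555 5678
24889036049 1266818580
5552992832780835 282639893378122

√386 → a₀=19, period (1,1,1,4,1,18,1,4,1,1,1,38); ℓ=12 even so k=11
step 0: (19, 1)  from 19·(1,0) + (0,1)
step 1: (20, 1)  from 1·(19,1) + (1,0)
step 2: (39, 2)  from 1·(20,1) + (19,1)
step 3: (59, 3)  from 1·(39,2) + (20,1)
step 4: (275, 14)  from 4·(59,3) + (39,2)
step 5: (334, 17)  from 1·(275,14) + (59,3)
step 6: (6287, 320)  from 18·(334,17) + (275,14)
…
step 8: (32771, 1668)  from 4·(6621,337) + (6287,320)
step 9: (39392, 2005)  from 1·(32771,1668) + (6621,337)
step 10: (72163, 3673)  from 1·(39392,2005) + (32771,1668)
step 11: (111555, 5678)  from 1·(72163,3673) + (39392,2005)
→ (111555, 5678).  Check: 111555²=12444518025, 386·5678²=12444518024, difference 1.
k=2:  x_2 = 111555·111555+386·5678·5678 = 24889036049,  y_2 = 111555·5678+5678·111555 = 1266818580
k=3:  x_3 = 111555·24889036049+386·5678·1266818580 = 5552992832780835,  y_3 = 111555·1266818580+5678·24889036049 = 282639893378122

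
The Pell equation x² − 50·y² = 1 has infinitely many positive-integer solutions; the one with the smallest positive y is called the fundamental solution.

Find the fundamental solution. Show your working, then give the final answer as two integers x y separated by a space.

d=50: √d = [7; 14] (ℓ=1, odd), read p_1/q_1
a_0=7:  p_0=7·1+0=7,  q_0=7·0+1=1
a_1=14:  p_1=14·7+1=99,  q_1=14·1+0=14
fundamental: x₁=99, y₁=14  (since 9801 − 50·196 = 1)

99 14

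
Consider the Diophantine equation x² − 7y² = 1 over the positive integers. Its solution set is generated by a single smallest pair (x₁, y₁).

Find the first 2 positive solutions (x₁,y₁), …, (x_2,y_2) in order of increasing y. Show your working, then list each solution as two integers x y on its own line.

8 3
127 48

[2; 1,1,1,4] for √7; ℓ=4 ⇒ convergent index 3
k=0  a_k=2  p_k/q_k = 2/1
k=1  a_k=1  p_k/q_k = 3/1
k=2  a_k=1  p_k/q_k = 5/2
k=3  a_k=1  p_k/q_k = 8/3
fundamental: x₁=8, y₁=3  (since 64 − 7·9 = 1)
(8+3√7)^2 = 127 + 48√7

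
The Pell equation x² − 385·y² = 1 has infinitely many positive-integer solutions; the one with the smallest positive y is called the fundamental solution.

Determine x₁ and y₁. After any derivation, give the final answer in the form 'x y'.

95831 4884

√385 → a₀=19, period (1,1,1,1,1,…,1,1,38); ℓ=16 even so k=15
step 0: (19, 1)  from 19·(1,0) + (0,1)
…
step 3: (59, 3)  from 1·(39,2) + (20,1)
step 4: (98, 5)  from 1·(59,3) + (39,2)
…
step 6: (569, 29)  from 3·(157,8) + (98,5)
step 7: (726, 37)  from 1·(569,29) + (157,8)
…
step 9: (2747, 140)  from 1·(2021,103) + (726,37)
…
step 11: (13009, 663)  from 1·(10262,523) + (2747,140)
…
step 14: (59551, 3035)  from 1·(36280,1849) + (23271,1186)
step 15: (95831, 4884)  from 1·(59551,3035) + (36280,1849)
fundamental: x₁=95831, y₁=4884  (since 9183580561 − 385·23853456 = 1)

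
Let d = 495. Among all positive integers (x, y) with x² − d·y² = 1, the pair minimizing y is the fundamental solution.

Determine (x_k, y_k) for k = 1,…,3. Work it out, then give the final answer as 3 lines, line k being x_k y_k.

89 4
15841 712
2819609 126732

√495 = [22; 4,44, …], period ℓ=2 (even) → k=1
a_0=22:  p_0=22·1+0=22,  q_0=22·0+1=1
a_1=4:  p_1=4·22+1=89,  q_1=4·1+0=4
fundamental: x₁=89, y₁=4  (since 7921 − 495·16 = 1)
k=2:  x_2 = 89·89+495·4·4 = 15841,  y_2 = 89·4+4·89 = 712
k=3:  x_3 = 89·15841+495·4·712 = 2819609,  y_3 = 89·712+4·15841 = 126732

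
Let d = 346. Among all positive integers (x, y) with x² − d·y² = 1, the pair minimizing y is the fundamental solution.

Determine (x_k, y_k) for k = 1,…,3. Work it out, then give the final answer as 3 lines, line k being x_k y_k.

[18; 1,1,1,1,36] for √346; ℓ=5 ⇒ convergent index 9
step 0: (18, 1)  from 18·(1,0) + (0,1)
…
step 3: (56, 3)  from 1·(37,2) + (19,1)
step 4: (93, 5)  from 1·(56,3) + (37,2)
step 5: (3404, 183)  from 36·(93,5) + (56,3)
…
step 7: (6901, 371)  from 1·(3497,188) + (3404,183)
step 8: (10398, 559)  from 1·(6901,371) + (3497,188)
step 9: (17299, 930)  from 1·(10398,559) + (6901,371)
fundamental: x₁=17299, y₁=930  (since 299255401 − 346·864900 = 1)
(x_2, y_2) = (17299·17299 + 346·930·930, 17299·930 + 930·17299) = (598510801, 32176140)
(x_3, y_3) = (17299·598510801 + 346·930·32176140, 17299·32176140 + 930·598510801) = (20707276675699, 1113230090790)

17299 930
598510801 32176140
20707276675699 1113230090790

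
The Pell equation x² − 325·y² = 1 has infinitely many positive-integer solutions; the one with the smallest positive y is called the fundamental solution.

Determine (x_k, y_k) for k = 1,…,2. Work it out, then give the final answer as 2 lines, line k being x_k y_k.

649 36
842401 46728

[18; 36] for √325; ℓ=1 ⇒ convergent index 1
a_0=18:  p_0=18·1+0=18,  q_0=18·0+1=1
a_1=36:  p_1=36·18+1=649,  q_1=36·1+0=36
(x₁, y₁) = (649, 36);  649² − 325·36² = 1 ✓
n=2: (649,36)∘(649,36) = (649·649+325·36·36, 649·36+36·649) = (842401,46728)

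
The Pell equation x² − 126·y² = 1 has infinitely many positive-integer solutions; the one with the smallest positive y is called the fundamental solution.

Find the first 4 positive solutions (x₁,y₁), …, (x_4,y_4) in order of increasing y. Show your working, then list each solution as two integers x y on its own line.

449 40
403201 35920
362074049 32256120
325142092801 28965959840

√126 = [11; 4,2,4,22, …], period ℓ=4 (even) → k=3
a_0=11:  p_0=11·1+0=11,  q_0=11·0+1=1
…
a_2=2:  p_2=2·45+11=101,  q_2=2·4+1=9
a_3=4:  p_3=4·101+45=449,  q_3=4·9+4=40
fundamental: x₁=449, y₁=40  (since 201601 − 126·1600 = 1)
(449+40√126)^2 = 403201 + 35920√126
(449+40√126)^3 = 362074049 + 32256120√126
(449+40√126)^4 = 325142092801 + 28965959840√126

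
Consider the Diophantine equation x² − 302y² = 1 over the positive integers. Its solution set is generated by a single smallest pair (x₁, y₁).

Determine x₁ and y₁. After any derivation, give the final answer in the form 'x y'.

[17; 2,1,1,1,4,…,1,2,34] for √302; ℓ=16 ⇒ convergent index 15
i=0: a=17 ⇒ p=17, q=1
…
i=5: a=4 ⇒ p=643, q=37
i=6: a=2 ⇒ p=1425, q=82
…
i=14: a=1 ⇒ p=1617193, q=93059
i=15: a=2 ⇒ p=4276623, q=246092
(x₁, y₁) = (4276623, 246092);  4276623² − 302·246092² = 1 ✓

4276623 246092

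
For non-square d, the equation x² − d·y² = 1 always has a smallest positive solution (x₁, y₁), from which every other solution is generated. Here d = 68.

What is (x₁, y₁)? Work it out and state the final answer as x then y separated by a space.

33 4

[8; 4,16] for √68; ℓ=2 ⇒ convergent index 1
a_0=8:  p_0=8·1+0=8,  q_0=8·0+1=1
a_1=4:  p_1=4·8+1=33,  q_1=4·1+0=4
→ (33, 4).  Check: 33²=1089, 68·4²=1088, difference 1.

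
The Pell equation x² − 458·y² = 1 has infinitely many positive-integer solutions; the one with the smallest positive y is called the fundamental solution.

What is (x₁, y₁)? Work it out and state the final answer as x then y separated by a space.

√458 → a₀=21, period (2,2,42); ℓ=3 odd so k=5
i=0: a=21 ⇒ p=21, q=1
…
i=2: a=2 ⇒ p=107, q=5
i=3: a=42 ⇒ p=4537, q=212
i=4: a=2 ⇒ p=9181, q=429
i=5: a=2 ⇒ p=22899, q=1070
fundamental: x₁=22899, y₁=1070  (since 524364201 − 458·1144900 = 1)

22899 1070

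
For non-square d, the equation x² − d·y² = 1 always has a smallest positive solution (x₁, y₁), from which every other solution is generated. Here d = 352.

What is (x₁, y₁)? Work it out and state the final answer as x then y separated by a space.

77617 4137

√352 = [18; 1,3,5,9,5,3,1,36, …], period ℓ=8 (even) → k=7
k=0  a_k=18  p_k/q_k = 18/1
k=1  a_k=1  p_k/q_k = 19/1
…
k=4  a_k=9  p_k/q_k = 3621/193
k=5  a_k=5  p_k/q_k = 18499/986
k=6  a_k=3  p_k/q_k = 59118/3151
k=7  a_k=1  p_k/q_k = 77617/4137
→ (77617, 4137).  Check: 77617²=6024398689, 352·4137²=6024398688, difference 1.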